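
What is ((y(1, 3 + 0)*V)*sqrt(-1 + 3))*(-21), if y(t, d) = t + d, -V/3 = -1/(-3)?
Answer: 84*sqrt(2) ≈ 118.79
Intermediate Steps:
V = -1 (V = -(-3)/(-3) = -(-3)*(-1)/3 = -3*1/3 = -1)
y(t, d) = d + t
((y(1, 3 + 0)*V)*sqrt(-1 + 3))*(-21) = ((((3 + 0) + 1)*(-1))*sqrt(-1 + 3))*(-21) = (((3 + 1)*(-1))*sqrt(2))*(-21) = ((4*(-1))*sqrt(2))*(-21) = -4*sqrt(2)*(-21) = 84*sqrt(2)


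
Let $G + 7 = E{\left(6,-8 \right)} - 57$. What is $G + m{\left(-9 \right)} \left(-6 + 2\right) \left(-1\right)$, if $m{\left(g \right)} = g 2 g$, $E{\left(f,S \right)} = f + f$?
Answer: $596$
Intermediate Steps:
$E{\left(f,S \right)} = 2 f$
$m{\left(g \right)} = 2 g^{2}$ ($m{\left(g \right)} = 2 g g = 2 g^{2}$)
$G = -52$ ($G = -7 + \left(2 \cdot 6 - 57\right) = -7 + \left(12 - 57\right) = -7 - 45 = -52$)
$G + m{\left(-9 \right)} \left(-6 + 2\right) \left(-1\right) = -52 + 2 \left(-9\right)^{2} \left(-6 + 2\right) \left(-1\right) = -52 + 2 \cdot 81 \left(\left(-4\right) \left(-1\right)\right) = -52 + 162 \cdot 4 = -52 + 648 = 596$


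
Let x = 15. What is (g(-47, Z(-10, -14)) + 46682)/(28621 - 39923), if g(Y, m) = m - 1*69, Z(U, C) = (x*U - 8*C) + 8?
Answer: -46583/11302 ≈ -4.1217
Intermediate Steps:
Z(U, C) = 8 - 8*C + 15*U (Z(U, C) = (15*U - 8*C) + 8 = (-8*C + 15*U) + 8 = 8 - 8*C + 15*U)
g(Y, m) = -69 + m (g(Y, m) = m - 69 = -69 + m)
(g(-47, Z(-10, -14)) + 46682)/(28621 - 39923) = ((-69 + (8 - 8*(-14) + 15*(-10))) + 46682)/(28621 - 39923) = ((-69 + (8 + 112 - 150)) + 46682)/(-11302) = ((-69 - 30) + 46682)*(-1/11302) = (-99 + 46682)*(-1/11302) = 46583*(-1/11302) = -46583/11302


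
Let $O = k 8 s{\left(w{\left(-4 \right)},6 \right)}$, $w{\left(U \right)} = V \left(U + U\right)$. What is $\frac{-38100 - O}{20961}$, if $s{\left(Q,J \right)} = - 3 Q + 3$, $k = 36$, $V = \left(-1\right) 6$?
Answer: $\frac{836}{6987} \approx 0.11965$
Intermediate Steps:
$V = -6$
$w{\left(U \right)} = - 12 U$ ($w{\left(U \right)} = - 6 \left(U + U\right) = - 6 \cdot 2 U = - 12 U$)
$s{\left(Q,J \right)} = 3 - 3 Q$
$O = -40608$ ($O = 36 \cdot 8 \left(3 - 3 \left(\left(-12\right) \left(-4\right)\right)\right) = 288 \left(3 - 144\right) = 288 \left(-141\right) = -40608$)
$\frac{-38100 - O}{20961} = \frac{-38100 - -40608}{20961} = \left(-38100 + 40608\right) \frac{1}{20961} = 2508 \cdot \frac{1}{20961} = \frac{836}{6987}$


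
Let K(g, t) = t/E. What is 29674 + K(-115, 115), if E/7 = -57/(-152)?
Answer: 624074/21 ≈ 29718.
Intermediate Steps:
E = 21/8 (E = 7*(-57/(-152)) = 7*(-57*(-1/152)) = 7*(3/8) = 21/8 ≈ 2.6250)
K(g, t) = 8*t/21 (K(g, t) = t/(21/8) = t*(8/21) = 8*t/21)
29674 + K(-115, 115) = 29674 + (8/21)*115 = 29674 + 920/21 = 624074/21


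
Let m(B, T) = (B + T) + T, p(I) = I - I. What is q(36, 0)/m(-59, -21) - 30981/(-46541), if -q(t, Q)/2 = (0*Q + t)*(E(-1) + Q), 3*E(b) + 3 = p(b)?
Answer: -221871/4700641 ≈ -0.047200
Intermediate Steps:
p(I) = 0
m(B, T) = B + 2*T
E(b) = -1 (E(b) = -1 + (⅓)*0 = -1 + 0 = -1)
q(t, Q) = -2*t*(-1 + Q) (q(t, Q) = -2*(0*Q + t)*(-1 + Q) = -2*(0 + t)*(-1 + Q) = -2*t*(-1 + Q))
q(36, 0)/m(-59, -21) - 30981/(-46541) = (2*36*(1 - 1*0))/(-59 + 2*(-21)) - 30981/(-46541) = (2*36*(1 + 0))/(-59 - 42) - 30981*(-1/46541) = (2*36*1)/(-101) + 30981/46541 = 72*(-1/101) + 30981/46541 = -72/101 + 30981/46541 = -221871/4700641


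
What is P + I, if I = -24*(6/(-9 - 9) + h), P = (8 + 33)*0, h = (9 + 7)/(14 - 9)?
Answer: -344/5 ≈ -68.800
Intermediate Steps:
h = 16/5 ≈ 3.2000
P = 0 (P = 41*0 = 0)
I = -344/5 (I = -24*(6/(-9 - 9) + 16/5) = -24*(6/(-18) + 16/5) = -24*(6*(-1/18) + 16/5) = -24*(-1/3 + 16/5) = -24*43/15 = -344/5 ≈ -68.800)
P + I = 0 - 344/5 = -344/5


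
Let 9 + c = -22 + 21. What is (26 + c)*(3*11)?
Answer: 528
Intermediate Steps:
c = -10 (c = -9 + (-22 + 21) = -9 - 1 = -10)
(26 + c)*(3*11) = (26 - 10)*(3*11) = 16*33 = 528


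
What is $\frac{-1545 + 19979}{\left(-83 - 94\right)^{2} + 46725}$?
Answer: $\frac{9217}{39027} \approx 0.23617$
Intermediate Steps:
$\frac{-1545 + 19979}{\left(-83 - 94\right)^{2} + 46725} = \frac{18434}{\left(-177\right)^{2} + 46725} = \frac{18434}{31329 + 46725} = \frac{18434}{78054} = 18434 \cdot \frac{1}{78054} = \frac{9217}{39027}$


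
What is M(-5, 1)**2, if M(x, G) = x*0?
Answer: 0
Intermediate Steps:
M(x, G) = 0
M(-5, 1)**2 = 0**2 = 0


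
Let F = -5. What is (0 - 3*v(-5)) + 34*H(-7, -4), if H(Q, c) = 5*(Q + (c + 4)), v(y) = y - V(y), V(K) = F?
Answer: -1190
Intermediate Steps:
V(K) = -5
v(y) = 5 + y (v(y) = y - 1*(-5) = y + 5 = 5 + y)
H(Q, c) = 20 + 5*Q + 5*c (H(Q, c) = 5*(Q + (4 + c)) = 5*(4 + Q + c) = 20 + 5*Q + 5*c)
(0 - 3*v(-5)) + 34*H(-7, -4) = (0 - 3*(5 - 5)) + 34*(20 + 5*(-7) + 5*(-4)) = (0 - 3*0) + 34*(20 - 35 - 20) = (0 + 0) + 34*(-35) = 0 - 1190 = -1190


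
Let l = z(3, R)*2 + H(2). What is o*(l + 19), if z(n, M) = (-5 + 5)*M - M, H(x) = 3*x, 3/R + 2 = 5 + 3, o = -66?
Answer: -1584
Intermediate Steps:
R = 1/2 (R = 3/(-2 + (5 + 3)) = 3/(-2 + 8) = 3/6 = 3*(1/6) = 1/2 ≈ 0.50000)
z(n, M) = -M (z(n, M) = 0*M - M = 0 - M = -M)
l = 5 (l = -1*1/2*2 + 3*2 = -1/2*2 + 6 = -1 + 6 = 5)
o*(l + 19) = -66*(5 + 19) = -66*24 = -1584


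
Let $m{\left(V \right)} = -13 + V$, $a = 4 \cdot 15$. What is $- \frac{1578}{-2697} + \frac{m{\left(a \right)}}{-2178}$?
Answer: $\frac{1103375}{1958022} \approx 0.56351$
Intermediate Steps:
$a = 60$
$- \frac{1578}{-2697} + \frac{m{\left(a \right)}}{-2178} = - \frac{1578}{-2697} + \frac{-13 + 60}{-2178} = \left(-1578\right) \left(- \frac{1}{2697}\right) + 47 \left(- \frac{1}{2178}\right) = \frac{526}{899} - \frac{47}{2178} = \frac{1103375}{1958022}$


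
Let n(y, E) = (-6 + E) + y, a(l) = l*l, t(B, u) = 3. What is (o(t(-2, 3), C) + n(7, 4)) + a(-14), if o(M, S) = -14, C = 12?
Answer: 187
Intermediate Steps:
a(l) = l²
n(y, E) = -6 + E + y
(o(t(-2, 3), C) + n(7, 4)) + a(-14) = (-14 + (-6 + 4 + 7)) + (-14)² = (-14 + 5) + 196 = -9 + 196 = 187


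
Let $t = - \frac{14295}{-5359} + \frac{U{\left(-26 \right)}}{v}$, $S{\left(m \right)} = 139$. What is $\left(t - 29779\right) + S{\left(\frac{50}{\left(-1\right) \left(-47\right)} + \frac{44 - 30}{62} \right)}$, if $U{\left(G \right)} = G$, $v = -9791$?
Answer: $- \frac{1555069779481}{52469969} \approx -29637.0$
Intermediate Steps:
$t = \frac{140101679}{52469969}$ ($t = - \frac{14295}{-5359} - \frac{26}{-9791} = \left(-14295\right) \left(- \frac{1}{5359}\right) - - \frac{26}{9791} = \frac{14295}{5359} + \frac{26}{9791} = \frac{140101679}{52469969} \approx 2.6701$)
$\left(t - 29779\right) + S{\left(\frac{50}{\left(-1\right) \left(-47\right)} + \frac{44 - 30}{62} \right)} = \left(\frac{140101679}{52469969} - 29779\right) + 139 = - \frac{1562363105172}{52469969} + 139 = - \frac{1555069779481}{52469969}$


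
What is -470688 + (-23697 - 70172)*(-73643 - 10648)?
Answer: 7911841191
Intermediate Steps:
-470688 + (-23697 - 70172)*(-73643 - 10648) = -470688 - 93869*(-84291) = -470688 + 7912311879 = 7911841191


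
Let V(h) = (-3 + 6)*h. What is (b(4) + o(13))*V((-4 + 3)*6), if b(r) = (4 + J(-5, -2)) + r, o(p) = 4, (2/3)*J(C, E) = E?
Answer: -162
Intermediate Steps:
J(C, E) = 3*E/2
V(h) = 3*h
b(r) = 1 + r (b(r) = (4 + (3/2)*(-2)) + r = (4 - 3) + r = 1 + r)
(b(4) + o(13))*V((-4 + 3)*6) = ((1 + 4) + 4)*(3*((-4 + 3)*6)) = (5 + 4)*(3*(-1*6)) = 9*(3*(-6)) = 9*(-18) = -162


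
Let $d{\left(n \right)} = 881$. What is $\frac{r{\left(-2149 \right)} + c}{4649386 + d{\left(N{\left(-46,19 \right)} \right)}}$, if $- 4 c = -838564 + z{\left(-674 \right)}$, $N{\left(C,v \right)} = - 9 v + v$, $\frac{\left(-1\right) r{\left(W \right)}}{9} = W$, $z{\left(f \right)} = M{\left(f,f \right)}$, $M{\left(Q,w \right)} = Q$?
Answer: $\frac{152767}{3100178} \approx 0.049277$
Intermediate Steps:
$z{\left(f \right)} = f$
$r{\left(W \right)} = - 9 W$
$N{\left(C,v \right)} = - 8 v$
$c = \frac{419619}{2}$ ($c = - \frac{-838564 - 674}{4} = \left(- \frac{1}{4}\right) \left(-839238\right) = \frac{419619}{2} \approx 2.0981 \cdot 10^{5}$)
$\frac{r{\left(-2149 \right)} + c}{4649386 + d{\left(N{\left(-46,19 \right)} \right)}} = \frac{\left(-9\right) \left(-2149\right) + \frac{419619}{2}}{4649386 + 881} = \frac{19341 + \frac{419619}{2}}{4650267} = \frac{458301}{2} \cdot \frac{1}{4650267} = \frac{152767}{3100178}$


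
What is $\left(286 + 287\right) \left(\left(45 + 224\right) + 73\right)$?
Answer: $195966$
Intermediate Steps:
$\left(286 + 287\right) \left(\left(45 + 224\right) + 73\right) = 573 \left(269 + 73\right) = 573 \cdot 342 = 195966$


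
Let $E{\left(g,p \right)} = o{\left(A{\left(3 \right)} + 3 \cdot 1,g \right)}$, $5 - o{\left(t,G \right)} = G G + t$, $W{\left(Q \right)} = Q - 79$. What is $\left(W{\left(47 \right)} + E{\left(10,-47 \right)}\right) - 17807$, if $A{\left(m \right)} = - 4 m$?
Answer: $-17925$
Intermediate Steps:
$W{\left(Q \right)} = -79 + Q$
$o{\left(t,G \right)} = 5 - t - G^{2}$ ($o{\left(t,G \right)} = 5 - \left(G G + t\right) = 5 - \left(G^{2} + t\right) = 5 - \left(t + G^{2}\right) = 5 - t - G^{2}$)
$E{\left(g,p \right)} = 14 - g^{2}$ ($E{\left(g,p \right)} = 5 - \left(\left(-4\right) 3 + 3 \cdot 1\right) - g^{2} = 5 - \left(-12 + 3\right) - g^{2} = 5 - -9 - g^{2} = 5 + 9 - g^{2} = 14 - g^{2}$)
$\left(W{\left(47 \right)} + E{\left(10,-47 \right)}\right) - 17807 = \left(\left(-79 + 47\right) + \left(14 - 10^{2}\right)\right) - 17807 = \left(-32 + \left(14 - 100\right)\right) - 17807 = \left(-32 - 86\right) - 17807 = -118 - 17807 = -17925$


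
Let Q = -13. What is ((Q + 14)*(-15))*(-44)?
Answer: 660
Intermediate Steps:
((Q + 14)*(-15))*(-44) = ((-13 + 14)*(-15))*(-44) = (1*(-15))*(-44) = -15*(-44) = 660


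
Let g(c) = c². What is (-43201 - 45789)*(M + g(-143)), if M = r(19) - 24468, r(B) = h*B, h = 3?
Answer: 352578380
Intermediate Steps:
r(B) = 3*B
M = -24411 (M = 3*19 - 24468 = 57 - 24468 = -24411)
(-43201 - 45789)*(M + g(-143)) = (-43201 - 45789)*(-24411 + (-143)²) = -88990*(-24411 + 20449) = -88990*(-3962) = 352578380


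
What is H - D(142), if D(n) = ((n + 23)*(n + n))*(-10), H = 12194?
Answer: 480794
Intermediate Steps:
D(n) = -20*n*(23 + n) (D(n) = ((23 + n)*(2*n))*(-10) = (2*n*(23 + n))*(-10) = -20*n*(23 + n))
H - D(142) = 12194 - (-20)*142*(23 + 142) = 12194 - (-20)*142*165 = 12194 - 1*(-468600) = 12194 + 468600 = 480794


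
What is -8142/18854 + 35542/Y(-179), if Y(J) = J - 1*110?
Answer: -336230953/2724403 ≈ -123.41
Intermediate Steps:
Y(J) = -110 + J (Y(J) = J - 110 = -110 + J)
-8142/18854 + 35542/Y(-179) = -8142/18854 + 35542/(-110 - 179) = -8142*1/18854 + 35542/(-289) = -4071/9427 + 35542*(-1/289) = -4071/9427 - 35542/289 = -336230953/2724403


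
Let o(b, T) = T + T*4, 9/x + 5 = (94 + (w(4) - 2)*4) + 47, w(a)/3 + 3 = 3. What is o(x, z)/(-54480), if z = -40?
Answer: 5/1362 ≈ 0.0036711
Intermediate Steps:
w(a) = 0 (w(a) = -9 + 3*3 = -9 + 9 = 0)
x = 9/128 (x = 9/(-5 + ((94 + (0 - 2)*4) + 47)) = 9/(-5 + ((94 - 2*4) + 47)) = 9/(-5 + ((94 - 8) + 47)) = 9/(-5 + (86 + 47)) = 9/(-5 + 133) = 9/128 ≈ 0.070313)
o(b, T) = 5*T (o(b, T) = T + 4*T = 5*T)
o(x, z)/(-54480) = (5*(-40))/(-54480) = -200*(-1/54480) = 5/1362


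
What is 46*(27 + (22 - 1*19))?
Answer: 1380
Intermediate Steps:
46*(27 + (22 - 1*19)) = 46*(27 + (22 - 19)) = 46*(27 + 3) = 46*30 = 1380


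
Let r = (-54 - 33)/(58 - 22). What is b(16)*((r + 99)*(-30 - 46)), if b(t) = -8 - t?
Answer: 176168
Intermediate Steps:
r = -29/12 (r = -87/36 = -87*1/36 = -29/12 ≈ -2.4167)
b(16)*((r + 99)*(-30 - 46)) = (-8 - 1*16)*((-29/12 + 99)*(-30 - 46)) = (-8 - 16)*((1159/12)*(-76)) = -24*(-22021/3) = 176168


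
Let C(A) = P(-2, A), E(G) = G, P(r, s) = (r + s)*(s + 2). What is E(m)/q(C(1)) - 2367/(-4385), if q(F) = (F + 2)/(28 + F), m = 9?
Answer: -984258/4385 ≈ -224.46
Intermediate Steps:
P(r, s) = (2 + s)*(r + s) (P(r, s) = (r + s)*(2 + s) = (2 + s)*(r + s))
C(A) = -4 + A² (C(A) = A² + 2*(-2) + 2*A - 2*A = A² - 4 + 2*A - 2*A = -4 + A²)
q(F) = (2 + F)/(28 + F)
E(m)/q(C(1)) - 2367/(-4385) = 9/(((2 + (-4 + 1²))/(28 + (-4 + 1²)))) - 2367/(-4385) = 9/(((2 + (-4 + 1))/(28 + (-4 + 1)))) - 2367*(-1/4385) = 9/(((2 - 3)/(28 - 3))) + 2367/4385 = 9/((-1/25)) + 2367/4385 = 9/(((1/25)*(-1))) + 2367/4385 = 9/(-1/25) + 2367/4385 = 9*(-25) + 2367/4385 = -225 + 2367/4385 = -984258/4385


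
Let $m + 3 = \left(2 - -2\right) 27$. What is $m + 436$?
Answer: $541$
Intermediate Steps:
$m = 105$ ($m = -3 + \left(2 - -2\right) 27 = -3 + \left(2 + 2\right) 27 = -3 + 4 \cdot 27 = -3 + 108 = 105$)
$m + 436 = 105 + 436 = 541$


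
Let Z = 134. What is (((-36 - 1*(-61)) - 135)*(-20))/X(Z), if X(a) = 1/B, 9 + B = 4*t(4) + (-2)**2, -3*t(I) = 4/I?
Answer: -41800/3 ≈ -13933.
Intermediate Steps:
t(I) = -4/(3*I)
B = -19/3 (B = -9 + (4*(-4/3/4) + (-2)**2) = -9 + (4*(-4/3*1/4) + 4) = -9 + (4*(-1/3) + 4) = -9 + (-4/3 + 4) = -9 + 8/3 = -19/3 ≈ -6.3333)
X(a) = -3/19 (X(a) = 1/(-19/3) = -3/19)
(((-36 - 1*(-61)) - 135)*(-20))/X(Z) = (((-36 - 1*(-61)) - 135)*(-20))/(-3/19) = (((-36 + 61) - 135)*(-20))*(-19/3) = ((25 - 135)*(-20))*(-19/3) = -110*(-20)*(-19/3) = 2200*(-19/3) = -41800/3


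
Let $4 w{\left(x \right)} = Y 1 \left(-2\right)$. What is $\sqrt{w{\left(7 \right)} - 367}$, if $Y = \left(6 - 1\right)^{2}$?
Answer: $\frac{i \sqrt{1518}}{2} \approx 19.481 i$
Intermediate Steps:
$Y = 25$ ($Y = 5^{2} = 25$)
$w{\left(x \right)} = - \frac{25}{2}$ ($w{\left(x \right)} = \frac{25 \cdot 1 \left(-2\right)}{4} = \frac{25 \left(-2\right)}{4} = \frac{1}{4} \left(-50\right) = - \frac{25}{2}$)
$\sqrt{w{\left(7 \right)} - 367} = \sqrt{- \frac{25}{2} - 367} = \sqrt{- \frac{759}{2}} = \frac{i \sqrt{1518}}{2}$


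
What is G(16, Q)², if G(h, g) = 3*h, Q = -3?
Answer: 2304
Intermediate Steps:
G(16, Q)² = (3*16)² = 48² = 2304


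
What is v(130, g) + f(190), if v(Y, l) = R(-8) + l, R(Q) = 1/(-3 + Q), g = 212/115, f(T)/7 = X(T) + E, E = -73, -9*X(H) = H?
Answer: -7480232/11385 ≈ -657.03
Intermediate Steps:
X(H) = -H/9
f(T) = -511 - 7*T/9 (f(T) = 7*(-T/9 - 73) = 7*(-73 - T/9) = -511 - 7*T/9)
g = 212/115 (g = 212*(1/115) = 212/115 ≈ 1.8435)
v(Y, l) = -1/11 + l (v(Y, l) = 1/(-3 - 8) + l = 1/(-11) + l = -1/11 + l)
v(130, g) + f(190) = (-1/11 + 212/115) + (-511 - 7/9*190) = 2217/1265 + (-511 - 1330/9) = 2217/1265 - 5929/9 = -7480232/11385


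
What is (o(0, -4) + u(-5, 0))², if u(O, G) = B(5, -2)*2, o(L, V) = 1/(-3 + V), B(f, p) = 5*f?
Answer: 121801/49 ≈ 2485.7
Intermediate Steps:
u(O, G) = 50 (u(O, G) = (5*5)*2 = 25*2 = 50)
(o(0, -4) + u(-5, 0))² = (1/(-3 - 4) + 50)² = (1/(-7) + 50)² = (-⅐ + 50)² = (349/7)² = 121801/49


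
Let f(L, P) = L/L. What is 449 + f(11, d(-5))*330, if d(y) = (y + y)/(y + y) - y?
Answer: 779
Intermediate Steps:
d(y) = 1 - y (d(y) = (2*y)/((2*y)) - y = (2*y)*(1/(2*y)) - y = 1 - y)
f(L, P) = 1
449 + f(11, d(-5))*330 = 449 + 1*330 = 449 + 330 = 779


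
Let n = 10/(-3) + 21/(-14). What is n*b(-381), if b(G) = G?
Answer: 3683/2 ≈ 1841.5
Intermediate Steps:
n = -29/6 (n = 10*(-⅓) + 21*(-1/14) = -10/3 - 3/2 = -29/6 ≈ -4.8333)
n*b(-381) = -29/6*(-381) = 3683/2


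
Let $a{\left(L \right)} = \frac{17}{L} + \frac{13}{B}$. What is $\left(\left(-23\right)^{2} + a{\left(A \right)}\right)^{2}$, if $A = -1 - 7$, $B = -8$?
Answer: $\frac{4414201}{16} \approx 2.7589 \cdot 10^{5}$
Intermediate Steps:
$A = -8$
$a{\left(L \right)} = - \frac{13}{8} + \frac{17}{L}$ ($a{\left(L \right)} = \frac{17}{L} + \frac{13}{-8} = \frac{17}{L} + 13 \left(- \frac{1}{8}\right) = \frac{17}{L} - \frac{13}{8} = - \frac{13}{8} + \frac{17}{L}$)
$\left(\left(-23\right)^{2} + a{\left(A \right)}\right)^{2} = \left(\left(-23\right)^{2} + \left(- \frac{13}{8} + \frac{17}{-8}\right)\right)^{2} = \left(529 + \left(- \frac{13}{8} + 17 \left(- \frac{1}{8}\right)\right)\right)^{2} = \left(529 - \frac{15}{4}\right)^{2} = \left(\frac{2101}{4}\right)^{2} = \frac{4414201}{16}$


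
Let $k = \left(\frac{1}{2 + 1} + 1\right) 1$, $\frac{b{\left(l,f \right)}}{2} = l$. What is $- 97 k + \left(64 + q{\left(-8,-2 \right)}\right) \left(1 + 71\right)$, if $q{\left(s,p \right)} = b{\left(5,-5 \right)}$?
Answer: $\frac{15596}{3} \approx 5198.7$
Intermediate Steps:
$b{\left(l,f \right)} = 2 l$
$q{\left(s,p \right)} = 10$ ($q{\left(s,p \right)} = 2 \cdot 5 = 10$)
$k = \frac{4}{3}$ ($k = \left(\frac{1}{3} + 1\right) 1 = \frac{4}{3} \cdot 1 = \frac{4}{3} \approx 1.3333$)
$- 97 k + \left(64 + q{\left(-8,-2 \right)}\right) \left(1 + 71\right) = \left(-97\right) \frac{4}{3} + \left(64 + 10\right) \left(1 + 71\right) = - \frac{388}{3} + 74 \cdot 72 = - \frac{388}{3} + 5328 = \frac{15596}{3}$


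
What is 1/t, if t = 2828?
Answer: 1/2828 ≈ 0.00035361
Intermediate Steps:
1/t = 1/2828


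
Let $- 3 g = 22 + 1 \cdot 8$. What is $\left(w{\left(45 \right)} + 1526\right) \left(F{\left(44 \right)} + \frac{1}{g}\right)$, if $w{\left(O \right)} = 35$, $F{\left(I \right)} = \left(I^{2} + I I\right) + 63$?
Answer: $\frac{61423789}{10} \approx 6.1424 \cdot 10^{6}$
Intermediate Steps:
$F{\left(I \right)} = 63 + 2 I^{2}$ ($F{\left(I \right)} = \left(I^{2} + I^{2}\right) + 63 = 2 I^{2} + 63 = 63 + 2 I^{2}$)
$g = -10$ ($g = - \frac{22 + 1 \cdot 8}{3} = - \frac{22 + 8}{3} = \left(- \frac{1}{3}\right) 30 = -10$)
$\left(w{\left(45 \right)} + 1526\right) \left(F{\left(44 \right)} + \frac{1}{g}\right) = \left(35 + 1526\right) \left(\left(63 + 2 \cdot 44^{2}\right) + \frac{1}{-10}\right) = 1561 \left(\left(63 + 2 \cdot 1936\right) - \frac{1}{10}\right) = 1561 \left(\left(63 + 3872\right) - \frac{1}{10}\right) = 1561 \left(3935 - \frac{1}{10}\right) = 1561 \cdot \frac{39349}{10} = \frac{61423789}{10}$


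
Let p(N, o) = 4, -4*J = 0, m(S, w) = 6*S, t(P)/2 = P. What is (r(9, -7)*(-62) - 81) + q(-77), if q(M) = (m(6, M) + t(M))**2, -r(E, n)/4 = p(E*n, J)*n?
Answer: 6899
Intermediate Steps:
t(P) = 2*P
J = 0 (J = -1/4*0 = 0)
r(E, n) = -16*n
q(M) = (36 + 2*M)**2 (q(M) = (6*6 + 2*M)**2 = (36 + 2*M)**2)
(r(9, -7)*(-62) - 81) + q(-77) = (-16*(-7)*(-62) - 81) + 4*(18 - 77)**2 = (112*(-62) - 81) + 4*(-59)**2 = (-6944 - 81) + 4*3481 = -7025 + 13924 = 6899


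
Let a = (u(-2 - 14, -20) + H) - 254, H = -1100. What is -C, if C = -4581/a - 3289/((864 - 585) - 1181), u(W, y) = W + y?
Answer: -197813/28495 ≈ -6.9420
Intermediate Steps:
a = -1390 (a = (((-2 - 14) - 20) - 1100) - 254 = ((-16 - 20) - 1100) - 254 = (-36 - 1100) - 254 = -1136 - 254 = -1390)
C = 197813/28495 (C = -4581/(-1390) - 3289/((864 - 585) - 1181) = -4581*(-1/1390) - 3289/(279 - 1181) = 4581/1390 - 3289/(-902) = 4581/1390 - 3289*(-1/902) = 4581/1390 + 299/82 = 197813/28495 ≈ 6.9420)
-C = -1*197813/28495 = -197813/28495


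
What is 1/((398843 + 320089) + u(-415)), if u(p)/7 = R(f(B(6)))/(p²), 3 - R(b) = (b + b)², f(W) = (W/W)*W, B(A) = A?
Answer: 172225/123818062713 ≈ 1.3910e-6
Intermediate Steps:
f(W) = W (f(W) = 1*W = W)
R(b) = 3 - 4*b² (R(b) = 3 - (b + b)² = 3 - (2*b)² = 3 - 4*b²)
u(p) = -987/p² (u(p) = 7*((3 - 4*6²)/(p²)) = 7*((3 - 4*36)/p²) = 7*((3 - 144)/p²) = 7*(-141/p²) = -987/p²)
1/((398843 + 320089) + u(-415)) = 1/((398843 + 320089) - 987/(-415)²) = 1/(718932 - 987*1/172225) = 1/(718932 - 987/172225) = 1/(123818062713/172225) = 172225/123818062713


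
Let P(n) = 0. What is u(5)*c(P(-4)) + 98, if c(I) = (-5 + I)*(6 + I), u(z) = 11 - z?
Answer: -82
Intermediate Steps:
u(5)*c(P(-4)) + 98 = (11 - 1*5)*(-30 + 0 + 0²) + 98 = (11 - 5)*(-30 + 0 + 0) + 98 = 6*(-30) + 98 = -180 + 98 = -82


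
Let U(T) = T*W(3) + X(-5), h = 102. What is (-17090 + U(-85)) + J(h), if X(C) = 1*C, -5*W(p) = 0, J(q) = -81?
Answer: -17176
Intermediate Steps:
W(p) = 0 (W(p) = -⅕*0 = 0)
X(C) = C
U(T) = -5 (U(T) = T*0 - 5 = 0 - 5 = -5)
(-17090 + U(-85)) + J(h) = (-17090 - 5) - 81 = -17095 - 81 = -17176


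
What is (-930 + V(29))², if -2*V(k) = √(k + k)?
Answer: (1860 + √58)²/4 ≈ 8.7200e+5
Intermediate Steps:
V(k) = -√2*√k/2 (V(k) = -√(k + k)/2 = -√2*√k/2)
(-930 + V(29))² = (-930 - √2*√29/2)² = (-930 - √58/2)²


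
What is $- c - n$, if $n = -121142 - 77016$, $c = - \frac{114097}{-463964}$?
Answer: $\frac{91938064215}{463964} \approx 1.9816 \cdot 10^{5}$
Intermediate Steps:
$c = \frac{114097}{463964}$ ($c = \left(-114097\right) \left(- \frac{1}{463964}\right) = \frac{114097}{463964} \approx 0.24592$)
$n = -198158$
$- c - n = \left(-1\right) \frac{114097}{463964} - -198158 = - \frac{114097}{463964} + 198158 = \frac{91938064215}{463964}$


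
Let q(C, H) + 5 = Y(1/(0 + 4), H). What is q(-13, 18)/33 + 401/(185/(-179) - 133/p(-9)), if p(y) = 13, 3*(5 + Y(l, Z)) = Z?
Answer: -30898039/864996 ≈ -35.720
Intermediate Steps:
Y(l, Z) = -5 + Z/3
q(C, H) = -10 + H/3 (q(C, H) = -5 + (-5 + H/3) = -10 + H/3)
q(-13, 18)/33 + 401/(185/(-179) - 133/p(-9)) = (-10 + (⅓)*18)/33 + 401/(185/(-179) - 133/13) = (-10 + 6)*(1/33) + 401/(185*(-1/179) - 133*1/13) = -4*1/33 + 401/(-185/179 - 133/13) = -4/33 + 401/(-26212/2327) = -4/33 + 401*(-2327/26212) = -4/33 - 933127/26212 = -30898039/864996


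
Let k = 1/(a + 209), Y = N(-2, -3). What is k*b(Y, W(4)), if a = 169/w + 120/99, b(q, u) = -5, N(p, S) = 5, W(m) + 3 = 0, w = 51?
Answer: -2805/119788 ≈ -0.023416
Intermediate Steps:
W(m) = -3 (W(m) = -3 + 0 = -3)
Y = 5
a = 2539/561 (a = 169/51 + 120/99 = 169*(1/51) + 120*(1/99) = 169/51 + 40/33 = 2539/561 ≈ 4.5258)
k = 561/119788 (k = 1/(2539/561 + 209) = 1/(119788/561) = 561/119788 ≈ 0.0046833)
k*b(Y, W(4)) = (561/119788)*(-5) = -2805/119788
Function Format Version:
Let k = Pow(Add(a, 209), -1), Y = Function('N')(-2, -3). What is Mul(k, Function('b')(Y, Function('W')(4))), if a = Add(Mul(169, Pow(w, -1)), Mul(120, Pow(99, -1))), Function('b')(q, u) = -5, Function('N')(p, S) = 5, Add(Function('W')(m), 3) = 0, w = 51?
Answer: Rational(-2805, 119788) ≈ -0.023416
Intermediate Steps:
Function('W')(m) = -3 (Function('W')(m) = Add(-3, 0) = -3)
Y = 5
a = Rational(2539, 561) (a = Add(Mul(169, Pow(51, -1)), Mul(120, Pow(99, -1))) = Add(Mul(169, Rational(1, 51)), Mul(120, Rational(1, 99))) = Add(Rational(169, 51), Rational(40, 33)) = Rational(2539, 561) ≈ 4.5258)
k = Rational(561, 119788) (k = Pow(Add(Rational(2539, 561), 209), -1) = Pow(Rational(119788, 561), -1) = Rational(561, 119788) ≈ 0.0046833)
Mul(k, Function('b')(Y, Function('W')(4))) = Mul(Rational(561, 119788), -5) = Rational(-2805, 119788)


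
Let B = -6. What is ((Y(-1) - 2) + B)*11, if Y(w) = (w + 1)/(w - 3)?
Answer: -88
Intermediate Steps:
Y(w) = (1 + w)/(-3 + w)
((Y(-1) - 2) + B)*11 = (((1 - 1)/(-3 - 1) - 2) - 6)*11 = ((0/(-4) - 2) - 6)*11 = ((-¼*0 - 2) - 6)*11 = ((0 - 2) - 6)*11 = (-2 - 6)*11 = -8*11 = -88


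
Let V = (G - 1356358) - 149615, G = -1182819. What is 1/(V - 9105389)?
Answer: -1/11794181 ≈ -8.4788e-8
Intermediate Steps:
V = -2688792 (V = (-1182819 - 1356358) - 149615 = -2539177 - 149615 = -2688792)
1/(V - 9105389) = 1/(-2688792 - 9105389) = 1/(-11794181) = -1/11794181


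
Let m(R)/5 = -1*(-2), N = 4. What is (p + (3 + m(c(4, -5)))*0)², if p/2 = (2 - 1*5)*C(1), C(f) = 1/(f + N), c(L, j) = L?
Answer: 36/25 ≈ 1.4400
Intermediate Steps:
m(R) = 10 (m(R) = 5*(-1*(-2)) = 5*2 = 10)
C(f) = 1/(4 + f) (C(f) = 1/(f + 4) = 1/(4 + f))
p = -6/5 (p = 2*((2 - 1*5)/(4 + 1)) = 2*((2 - 5)/5) = 2*(-3*⅕) = 2*(-⅗) = -6/5 ≈ -1.2000)
(p + (3 + m(c(4, -5)))*0)² = (-6/5 + (3 + 10)*0)² = (-6/5 + 13*0)² = (-6/5 + 0)² = (-6/5)² = 36/25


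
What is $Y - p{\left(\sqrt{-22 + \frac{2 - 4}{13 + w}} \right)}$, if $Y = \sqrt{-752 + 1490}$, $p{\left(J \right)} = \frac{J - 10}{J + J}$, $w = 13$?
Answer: $- \frac{1}{2} + 3 \sqrt{82} - \frac{5 i \sqrt{3731}}{287} \approx 26.666 - 1.0641 i$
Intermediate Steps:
$p{\left(J \right)} = \frac{-10 + J}{2 J}$
$Y = 3 \sqrt{82}$ ($Y = \sqrt{738} = 3 \sqrt{82} \approx 27.166$)
$Y - p{\left(\sqrt{-22 + \frac{2 - 4}{13 + w}} \right)} = 3 \sqrt{82} - \frac{-10 + \sqrt{-22 + \frac{2 - 4}{13 + 13}}}{2 \sqrt{-22 + \frac{2 - 4}{13 + 13}}} = 3 \sqrt{82} - \frac{-10 + \sqrt{-22 - \frac{2}{26}}}{2 \sqrt{-22 - \frac{2}{26}}} = 3 \sqrt{82} - \frac{-10 + \sqrt{-22 - \frac{1}{13}}}{2 \sqrt{-22 - \frac{1}{13}}} = 3 \sqrt{82} - \frac{-10 + \sqrt{- \frac{287}{13}}}{2 \sqrt{- \frac{287}{13}}} = 3 \sqrt{82} - \frac{-10 + \frac{i \sqrt{3731}}{13}}{2 \frac{i \sqrt{3731}}{13}} = 3 \sqrt{82} - \frac{- \frac{i \sqrt{3731}}{287} \left(-10 + \frac{i \sqrt{3731}}{13}\right)}{2} = 3 \sqrt{82} - - \frac{i \sqrt{3731} \left(-10 + \frac{i \sqrt{3731}}{13}\right)}{574} = 3 \sqrt{82} + \frac{i \sqrt{3731} \left(-10 + \frac{i \sqrt{3731}}{13}\right)}{574}$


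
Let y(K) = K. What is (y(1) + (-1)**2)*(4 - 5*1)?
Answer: -2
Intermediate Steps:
(y(1) + (-1)**2)*(4 - 5*1) = (1 + (-1)**2)*(4 - 5*1) = (1 + 1)*(4 - 5) = 2*(-1) = -2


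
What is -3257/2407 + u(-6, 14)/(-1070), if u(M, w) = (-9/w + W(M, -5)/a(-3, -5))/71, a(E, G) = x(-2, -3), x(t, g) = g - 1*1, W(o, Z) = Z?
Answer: -6928201039/5120074120 ≈ -1.3531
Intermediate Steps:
x(t, g) = -1 + g (x(t, g) = g - 1 = -1 + g)
a(E, G) = -4 (a(E, G) = -1 - 3 = -4)
u(M, w) = 5/284 - 9/(71*w) (u(M, w) = (-9/w - 5/(-4))/71 = (-9/w - 5*(-¼))*(1/71) = (-9/w + 5/4)*(1/71) = (5/4 - 9/w)*(1/71) = 5/284 - 9/(71*w))
-3257/2407 + u(-6, 14)/(-1070) = -3257/2407 + ((1/284)*(-36 + 5*14)/14)/(-1070) = -3257*1/2407 + ((1/284)*(1/14)*(-36 + 70))*(-1/1070) = -3257/2407 + ((1/284)*(1/14)*34)*(-1/1070) = -3257/2407 + (17/1988)*(-1/1070) = -3257/2407 - 17/2127160 = -6928201039/5120074120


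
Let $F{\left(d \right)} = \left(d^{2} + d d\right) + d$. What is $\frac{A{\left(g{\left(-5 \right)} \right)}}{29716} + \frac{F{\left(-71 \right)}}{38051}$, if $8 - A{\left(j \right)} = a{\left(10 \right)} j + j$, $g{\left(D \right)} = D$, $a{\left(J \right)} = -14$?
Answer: $\frac{15543051}{59511764} \approx 0.26118$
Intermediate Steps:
$A{\left(j \right)} = 8 + 13 j$ ($A{\left(j \right)} = 8 - \left(- 14 j + j\right) = 8 - - 13 j = 8 + 13 j$)
$F{\left(d \right)} = d + 2 d^{2}$ ($F{\left(d \right)} = \left(d^{2} + d^{2}\right) + d = 2 d^{2} + d = d + 2 d^{2}$)
$\frac{A{\left(g{\left(-5 \right)} \right)}}{29716} + \frac{F{\left(-71 \right)}}{38051} = \frac{8 + 13 \left(-5\right)}{29716} + \frac{\left(-71\right) \left(1 + 2 \left(-71\right)\right)}{38051} = \left(8 - 65\right) \frac{1}{29716} + - 71 \left(1 - 142\right) \frac{1}{38051} = \left(-57\right) \frac{1}{29716} + \left(-71\right) \left(-141\right) \frac{1}{38051} = - \frac{3}{1564} + 10011 \cdot \frac{1}{38051} = - \frac{3}{1564} + \frac{10011}{38051} = \frac{15543051}{59511764}$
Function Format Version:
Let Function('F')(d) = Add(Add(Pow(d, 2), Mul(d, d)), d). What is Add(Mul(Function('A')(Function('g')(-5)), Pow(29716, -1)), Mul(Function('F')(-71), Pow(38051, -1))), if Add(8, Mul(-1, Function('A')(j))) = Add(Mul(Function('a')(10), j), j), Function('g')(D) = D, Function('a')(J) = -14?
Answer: Rational(15543051, 59511764) ≈ 0.26118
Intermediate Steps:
Function('A')(j) = Add(8, Mul(13, j)) (Function('A')(j) = Add(8, Mul(-1, Add(Mul(-14, j), j))) = Add(8, Mul(-1, Mul(-13, j))) = Add(8, Mul(13, j)))
Function('F')(d) = Add(d, Mul(2, Pow(d, 2))) (Function('F')(d) = Add(Add(Pow(d, 2), Pow(d, 2)), d) = Add(Mul(2, Pow(d, 2)), d) = Add(d, Mul(2, Pow(d, 2))))
Add(Mul(Function('A')(Function('g')(-5)), Pow(29716, -1)), Mul(Function('F')(-71), Pow(38051, -1))) = Add(Mul(Add(8, Mul(13, -5)), Pow(29716, -1)), Mul(Mul(-71, Add(1, Mul(2, -71))), Pow(38051, -1))) = Add(Mul(Add(8, -65), Rational(1, 29716)), Mul(Mul(-71, Add(1, -142)), Rational(1, 38051))) = Add(Mul(-57, Rational(1, 29716)), Mul(Mul(-71, -141), Rational(1, 38051))) = Add(Rational(-3, 1564), Mul(10011, Rational(1, 38051))) = Add(Rational(-3, 1564), Rational(10011, 38051)) = Rational(15543051, 59511764)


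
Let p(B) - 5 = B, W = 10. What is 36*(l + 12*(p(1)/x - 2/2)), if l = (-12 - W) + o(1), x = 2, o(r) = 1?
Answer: 108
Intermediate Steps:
p(B) = 5 + B
l = -21 (l = (-12 - 1*10) + 1 = (-12 - 10) + 1 = -22 + 1 = -21)
36*(l + 12*(p(1)/x - 2/2)) = 36*(-21 + 12*((5 + 1)/2 - 2/2)) = 36*(-21 + 12*(6*(1/2) - 2*1/2)) = 36*(-21 + 12*(3 - 1)) = 36*(-21 + 12*2) = 36*(-21 + 24) = 36*3 = 108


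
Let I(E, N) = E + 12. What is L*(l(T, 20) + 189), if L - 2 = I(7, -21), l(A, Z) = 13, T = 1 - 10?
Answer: 4242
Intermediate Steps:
T = -9
I(E, N) = 12 + E
L = 21 (L = 2 + (12 + 7) = 2 + 19 = 21)
L*(l(T, 20) + 189) = 21*(13 + 189) = 21*202 = 4242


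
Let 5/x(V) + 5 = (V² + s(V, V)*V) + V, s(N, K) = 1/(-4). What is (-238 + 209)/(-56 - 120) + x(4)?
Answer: 643/1232 ≈ 0.52192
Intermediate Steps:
s(N, K) = -¼
x(V) = 5/(-5 + V² + 3*V/4) (x(V) = 5/(-5 + ((V² - V/4) + V)) = 5/(-5 + (V² + 3*V/4)) = 5/(-5 + V² + 3*V/4))
(-238 + 209)/(-56 - 120) + x(4) = (-238 + 209)/(-56 - 120) + 20/(-20 + 3*4 + 4*4²) = -29/(-176) + 20/(-20 + 12 + 4*16) = -29*(-1/176) + 20/(-20 + 12 + 64) = 29/176 + 20/56 = 29/176 + 20*(1/56) = 29/176 + 5/14 = 643/1232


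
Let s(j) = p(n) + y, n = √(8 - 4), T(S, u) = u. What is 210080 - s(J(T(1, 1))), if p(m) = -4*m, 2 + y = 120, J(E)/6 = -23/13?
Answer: 209970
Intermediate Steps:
J(E) = -138/13 (J(E) = 6*(-23/13) = -138/13)
y = 118 (y = -2 + 120 = 118)
n = 2 (n = √4 = 2)
s(j) = 110 (s(j) = -4*2 + 118 = -8 + 118 = 110)
210080 - s(J(T(1, 1))) = 210080 - 1*110 = 210080 - 110 = 209970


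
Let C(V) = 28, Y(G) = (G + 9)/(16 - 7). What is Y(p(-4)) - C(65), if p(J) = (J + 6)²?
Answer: -239/9 ≈ -26.556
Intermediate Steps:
p(J) = (6 + J)²
Y(G) = 1 + G/9 (Y(G) = (9 + G)/9 = (9 + G)*(⅑) = 1 + G/9)
Y(p(-4)) - C(65) = (1 + (6 - 4)²/9) - 1*28 = (1 + (⅑)*2²) - 28 = (1 + (⅑)*4) - 28 = (1 + 4/9) - 28 = 13/9 - 28 = -239/9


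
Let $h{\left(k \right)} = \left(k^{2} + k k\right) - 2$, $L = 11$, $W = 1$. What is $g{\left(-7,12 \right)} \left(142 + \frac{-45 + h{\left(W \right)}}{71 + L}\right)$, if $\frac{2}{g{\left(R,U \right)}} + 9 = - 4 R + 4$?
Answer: $\frac{11599}{943} \approx 12.3$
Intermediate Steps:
$h{\left(k \right)} = -2 + 2 k^{2}$ ($h{\left(k \right)} = \left(k^{2} + k^{2}\right) - 2 = 2 k^{2} - 2 = -2 + 2 k^{2}$)
$g{\left(R,U \right)} = \frac{2}{-5 - 4 R}$ ($g{\left(R,U \right)} = \frac{2}{-9 - \left(-4 + 4 R\right)} = \frac{2}{-5 - 4 R}$)
$g{\left(-7,12 \right)} \left(142 + \frac{-45 + h{\left(W \right)}}{71 + L}\right) = - \frac{2}{5 + 4 \left(-7\right)} \left(142 + \frac{-45 - \left(2 - 2 \cdot 1^{2}\right)}{71 + 11}\right) = - \frac{2}{5 - 28} \left(142 + \frac{-45 + \left(-2 + 2 \cdot 1\right)}{82}\right) = - \frac{2}{-23} \left(142 + \left(-45 + \left(-2 + 2\right)\right) \frac{1}{82}\right) = \left(-2\right) \left(- \frac{1}{23}\right) \left(142 + \left(-45 + 0\right) \frac{1}{82}\right) = \frac{2 \left(142 - \frac{45}{82}\right)}{23} = \frac{2}{23} \cdot \frac{11599}{82} = \frac{11599}{943}$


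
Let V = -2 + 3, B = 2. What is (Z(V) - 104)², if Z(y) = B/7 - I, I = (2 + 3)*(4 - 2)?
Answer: 633616/49 ≈ 12931.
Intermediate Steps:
I = 10 (I = 5*2 = 10)
V = 1
Z(y) = -68/7 (Z(y) = 2/7 - 1*10 = 2*(⅐) - 10 = 2/7 - 10 = -68/7)
(Z(V) - 104)² = (-68/7 - 104)² = (-796/7)² = 633616/49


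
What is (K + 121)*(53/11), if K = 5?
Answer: 6678/11 ≈ 607.09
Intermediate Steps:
(K + 121)*(53/11) = (5 + 121)*(53/11) = 126*(53*(1/11)) = 126*(53/11) = 6678/11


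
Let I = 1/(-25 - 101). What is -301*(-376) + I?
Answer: 14260175/126 ≈ 1.1318e+5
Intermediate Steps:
I = -1/126 (I = 1/(-126) = -1/126 ≈ -0.0079365)
-301*(-376) + I = -301*(-376) - 1/126 = 113176 - 1/126 = 14260175/126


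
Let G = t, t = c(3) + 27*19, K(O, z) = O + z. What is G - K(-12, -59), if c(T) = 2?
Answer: 586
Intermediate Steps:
t = 515 (t = 2 + 27*19 = 2 + 513 = 515)
G = 515
G - K(-12, -59) = 515 - (-12 - 59) = 515 - 1*(-71) = 515 + 71 = 586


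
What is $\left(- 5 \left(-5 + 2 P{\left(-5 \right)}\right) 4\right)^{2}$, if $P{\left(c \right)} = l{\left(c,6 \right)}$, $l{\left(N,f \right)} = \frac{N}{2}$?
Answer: $40000$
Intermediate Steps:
$l{\left(N,f \right)} = \frac{N}{2}$ ($l{\left(N,f \right)} = N \frac{1}{2} = \frac{N}{2}$)
$P{\left(c \right)} = \frac{c}{2}$
$\left(- 5 \left(-5 + 2 P{\left(-5 \right)}\right) 4\right)^{2} = \left(- 5 \left(-5 + 2 \cdot \frac{1}{2} \left(-5\right)\right) 4\right)^{2} = \left(- 5 \left(-5 + 2 \left(- \frac{5}{2}\right)\right) 4\right)^{2} = \left(- 5 \left(-5 - 5\right) 4\right)^{2} = \left(\left(-5\right) \left(-10\right) 4\right)^{2} = \left(50 \cdot 4\right)^{2} = 200^{2} = 40000$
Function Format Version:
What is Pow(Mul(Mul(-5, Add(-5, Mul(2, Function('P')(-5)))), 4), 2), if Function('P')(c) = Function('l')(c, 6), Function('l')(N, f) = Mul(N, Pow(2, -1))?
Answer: 40000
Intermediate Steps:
Function('l')(N, f) = Mul(Rational(1, 2), N) (Function('l')(N, f) = Mul(N, Rational(1, 2)) = Mul(Rational(1, 2), N))
Function('P')(c) = Mul(Rational(1, 2), c)
Pow(Mul(Mul(-5, Add(-5, Mul(2, Function('P')(-5)))), 4), 2) = Pow(Mul(Mul(-5, Add(-5, Mul(2, Mul(Rational(1, 2), -5)))), 4), 2) = Pow(Mul(Mul(-5, Add(-5, Mul(2, Rational(-5, 2)))), 4), 2) = Pow(Mul(Mul(-5, Add(-5, -5)), 4), 2) = Pow(Mul(Mul(-5, -10), 4), 2) = Pow(Mul(50, 4), 2) = Pow(200, 2) = 40000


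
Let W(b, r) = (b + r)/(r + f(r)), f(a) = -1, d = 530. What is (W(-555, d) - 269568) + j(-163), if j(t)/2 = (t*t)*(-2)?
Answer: -198821501/529 ≈ -3.7584e+5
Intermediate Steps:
j(t) = -4*t² (j(t) = 2*((t*t)*(-2)) = 2*(t²*(-2)) = 2*(-2*t²) = -4*t²)
W(b, r) = (b + r)/(-1 + r) (W(b, r) = (b + r)/(r - 1) = (b + r)/(-1 + r))
(W(-555, d) - 269568) + j(-163) = ((-555 + 530)/(-1 + 530) - 269568) - 4*(-163)² = (-25/529 - 269568) - 4*26569 = ((1/529)*(-25) - 269568) - 106276 = (-25/529 - 269568) - 106276 = -142601497/529 - 106276 = -198821501/529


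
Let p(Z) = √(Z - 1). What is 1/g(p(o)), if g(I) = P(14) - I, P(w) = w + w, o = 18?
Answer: 28/767 + √17/767 ≈ 0.041882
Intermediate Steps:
P(w) = 2*w
p(Z) = √(-1 + Z)
g(I) = 28 - I (g(I) = 2*14 - I = 28 - I)
1/g(p(o)) = 1/(28 - √(-1 + 18)) = 1/(28 - √17)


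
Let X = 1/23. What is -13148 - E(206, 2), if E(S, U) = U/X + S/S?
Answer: -13195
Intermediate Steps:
X = 1/23 ≈ 0.043478
E(S, U) = 1 + 23*U (E(S, U) = U/(1/23) + S/S = U*23 + 1 = 23*U + 1 = 1 + 23*U)
-13148 - E(206, 2) = -13148 - (1 + 23*2) = -13148 - (1 + 46) = -13148 - 1*47 = -13148 - 47 = -13195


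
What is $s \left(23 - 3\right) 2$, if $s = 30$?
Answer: $1200$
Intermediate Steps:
$s \left(23 - 3\right) 2 = 30 \left(23 - 3\right) 2 = 30 \cdot 20 \cdot 2 = 600 \cdot 2 = 1200$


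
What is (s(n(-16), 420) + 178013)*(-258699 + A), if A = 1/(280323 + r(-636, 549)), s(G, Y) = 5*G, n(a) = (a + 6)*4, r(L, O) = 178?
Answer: -12903058702870974/280501 ≈ -4.6000e+10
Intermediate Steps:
n(a) = 24 + 4*a (n(a) = (6 + a)*4 = 24 + 4*a)
A = 1/280501 (A = 1/(280323 + 178) = 1/280501 ≈ 3.5650e-6)
(s(n(-16), 420) + 178013)*(-258699 + A) = (5*(24 + 4*(-16)) + 178013)*(-258699 + 1/280501) = (5*(24 - 64) + 178013)*(-72565328198/280501) = (5*(-40) + 178013)*(-72565328198/280501) = (-200 + 178013)*(-72565328198/280501) = 177813*(-72565328198/280501) = -12903058702870974/280501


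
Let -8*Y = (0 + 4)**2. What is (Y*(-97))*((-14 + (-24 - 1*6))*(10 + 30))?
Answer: -341440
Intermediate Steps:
Y = -2 (Y = -(0 + 4)**2/8 = -1/8*4**2 = -1/8*16 = -2)
(Y*(-97))*((-14 + (-24 - 1*6))*(10 + 30)) = (-2*(-97))*((-14 + (-24 - 1*6))*(10 + 30)) = 194*((-14 + (-24 - 6))*40) = 194*((-14 - 30)*40) = 194*(-44*40) = 194*(-1760) = -341440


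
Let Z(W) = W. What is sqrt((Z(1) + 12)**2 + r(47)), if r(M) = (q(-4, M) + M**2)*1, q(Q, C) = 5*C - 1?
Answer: 2*sqrt(653) ≈ 51.108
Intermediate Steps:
q(Q, C) = -1 + 5*C
r(M) = -1 + M**2 + 5*M (r(M) = ((-1 + 5*M) + M**2)*1 = (-1 + M**2 + 5*M)*1 = -1 + M**2 + 5*M)
sqrt((Z(1) + 12)**2 + r(47)) = sqrt((1 + 12)**2 + (-1 + 47**2 + 5*47)) = sqrt(13**2 + (-1 + 2209 + 235)) = sqrt(169 + 2443) = sqrt(2612) = 2*sqrt(653)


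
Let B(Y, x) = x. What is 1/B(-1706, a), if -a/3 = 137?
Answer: -1/411 ≈ -0.0024331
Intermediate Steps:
a = -411 (a = -3*137 = -411)
1/B(-1706, a) = 1/(-411) = -1/411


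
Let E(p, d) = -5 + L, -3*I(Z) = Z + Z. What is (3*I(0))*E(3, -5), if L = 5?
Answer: 0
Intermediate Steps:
I(Z) = -2*Z/3 (I(Z) = -(Z + Z)/3 = -2*Z/3)
E(p, d) = 0 (E(p, d) = -5 + 5 = 0)
(3*I(0))*E(3, -5) = (3*(-⅔*0))*0 = (3*0)*0 = 0*0 = 0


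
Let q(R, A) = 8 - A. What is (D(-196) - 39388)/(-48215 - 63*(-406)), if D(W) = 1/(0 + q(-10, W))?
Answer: 8035151/4617948 ≈ 1.7400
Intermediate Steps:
D(W) = 1/(8 - W) (D(W) = 1/(0 + (8 - W)) = 1/(8 - W))
(D(-196) - 39388)/(-48215 - 63*(-406)) = (-1/(-8 - 196) - 39388)/(-48215 - 63*(-406)) = (-1/(-204) - 39388)/(-48215 + 25578) = (-1*(-1/204) - 39388)/(-22637) = (1/204 - 39388)*(-1/22637) = -8035151/204*(-1/22637) = 8035151/4617948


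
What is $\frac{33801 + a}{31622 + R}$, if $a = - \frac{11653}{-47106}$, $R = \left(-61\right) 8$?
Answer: $\frac{1592241559}{1466598204} \approx 1.0857$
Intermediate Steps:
$R = -488$
$a = \frac{11653}{47106}$ ($a = \left(-11653\right) \left(- \frac{1}{47106}\right) = \frac{11653}{47106} \approx 0.24738$)
$\frac{33801 + a}{31622 + R} = \frac{33801 + \frac{11653}{47106}}{31622 - 488} = \frac{1592241559}{47106 \cdot 31134} = \frac{1592241559}{47106} \cdot \frac{1}{31134} = \frac{1592241559}{1466598204}$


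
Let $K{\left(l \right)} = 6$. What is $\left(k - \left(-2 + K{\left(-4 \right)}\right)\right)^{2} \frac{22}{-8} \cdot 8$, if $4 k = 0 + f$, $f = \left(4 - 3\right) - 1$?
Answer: $-352$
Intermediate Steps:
$f = 0$ ($f = 1 - 1 = 0$)
$k = 0$ ($k = \frac{0 + 0}{4} = \frac{1}{4} \cdot 0 = 0$)
$\left(k - \left(-2 + K{\left(-4 \right)}\right)\right)^{2} \frac{22}{-8} \cdot 8 = \left(0 + \left(\left(-1\right) 6 + 2\right)\right)^{2} \frac{22}{-8} \cdot 8 = \left(0 + \left(-6 + 2\right)\right)^{2} \cdot 22 \left(- \frac{1}{8}\right) 8 = \left(0 - 4\right)^{2} \left(- \frac{11}{4}\right) 8 = \left(-4\right)^{2} \left(- \frac{11}{4}\right) 8 = 16 \left(- \frac{11}{4}\right) 8 = \left(-44\right) 8 = -352$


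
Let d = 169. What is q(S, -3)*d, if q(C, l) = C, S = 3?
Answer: 507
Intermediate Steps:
q(S, -3)*d = 3*169 = 507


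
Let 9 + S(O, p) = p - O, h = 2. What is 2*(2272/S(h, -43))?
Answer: -2272/27 ≈ -84.148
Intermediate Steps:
S(O, p) = -9 + p - O (S(O, p) = -9 + (p - O) = -9 + p - O)
2*(2272/S(h, -43)) = 2*(2272/(-9 - 43 - 1*2)) = 2*(2272/(-9 - 43 - 2)) = 2*(2272/(-54)) = 2*(2272*(-1/54)) = 2*(-1136/27) = -2272/27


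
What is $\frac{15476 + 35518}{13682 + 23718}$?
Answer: $\frac{25497}{18700} \approx 1.3635$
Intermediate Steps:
$\frac{15476 + 35518}{13682 + 23718} = \frac{50994}{37400} = 50994 \cdot \frac{1}{37400} = \frac{25497}{18700}$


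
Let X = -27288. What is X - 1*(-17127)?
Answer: -10161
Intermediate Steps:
X - 1*(-17127) = -27288 - 1*(-17127) = -27288 + 17127 = -10161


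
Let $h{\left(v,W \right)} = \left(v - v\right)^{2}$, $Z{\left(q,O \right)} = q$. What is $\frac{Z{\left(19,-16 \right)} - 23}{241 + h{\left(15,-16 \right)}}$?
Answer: $- \frac{4}{241} \approx -0.016598$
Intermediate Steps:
$h{\left(v,W \right)} = 0$ ($h{\left(v,W \right)} = 0^{2} = 0$)
$\frac{Z{\left(19,-16 \right)} - 23}{241 + h{\left(15,-16 \right)}} = \frac{19 - 23}{241 + 0} = - \frac{4}{241}$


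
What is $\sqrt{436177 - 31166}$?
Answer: $\sqrt{405011} \approx 636.4$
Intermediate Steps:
$\sqrt{436177 - 31166} = \sqrt{405011}$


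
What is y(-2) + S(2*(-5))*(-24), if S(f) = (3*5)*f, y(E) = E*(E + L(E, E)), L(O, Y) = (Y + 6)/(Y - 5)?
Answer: 25236/7 ≈ 3605.1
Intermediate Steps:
L(O, Y) = (6 + Y)/(-5 + Y)
y(E) = E*(E + (6 + E)/(-5 + E))
S(f) = 15*f
y(-2) + S(2*(-5))*(-24) = -2*(6 - 2 - 2*(-5 - 2))/(-5 - 2) + (15*(2*(-5)))*(-24) = -2*(6 - 2 - 2*(-7))/(-7) + (15*(-10))*(-24) = -2*(-⅐)*(6 - 2 + 14) - 150*(-24) = -2*(-⅐)*18 + 3600 = 36/7 + 3600 = 25236/7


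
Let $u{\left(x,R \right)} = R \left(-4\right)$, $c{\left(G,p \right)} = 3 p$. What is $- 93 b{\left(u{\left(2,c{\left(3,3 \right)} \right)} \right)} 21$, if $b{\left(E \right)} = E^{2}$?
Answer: $-2531088$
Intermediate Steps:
$u{\left(x,R \right)} = - 4 R$
$- 93 b{\left(u{\left(2,c{\left(3,3 \right)} \right)} \right)} 21 = - 93 \left(- 4 \cdot 3 \cdot 3\right)^{2} \cdot 21 = - 93 \left(\left(-4\right) 9\right)^{2} \cdot 21 = - 93 \left(-36\right)^{2} \cdot 21 = \left(-93\right) 1296 \cdot 21 = \left(-120528\right) 21 = -2531088$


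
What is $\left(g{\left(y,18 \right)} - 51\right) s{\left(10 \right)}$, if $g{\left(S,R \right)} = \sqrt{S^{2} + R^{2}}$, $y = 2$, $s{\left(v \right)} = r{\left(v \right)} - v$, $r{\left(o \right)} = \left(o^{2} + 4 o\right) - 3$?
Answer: $-6477 + 254 \sqrt{82} \approx -4176.9$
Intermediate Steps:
$r{\left(o \right)} = -3 + o^{2} + 4 o$
$s{\left(v \right)} = -3 + v^{2} + 3 v$ ($s{\left(v \right)} = \left(-3 + v^{2} + 4 v\right) - v = -3 + v^{2} + 3 v$)
$g{\left(S,R \right)} = \sqrt{R^{2} + S^{2}}$
$\left(g{\left(y,18 \right)} - 51\right) s{\left(10 \right)} = \left(\sqrt{18^{2} + 2^{2}} - 51\right) \left(-3 + 10^{2} + 3 \cdot 10\right) = \left(\sqrt{324 + 4} - 51\right) \left(-3 + 100 + 30\right) = \left(\sqrt{328} - 51\right) 127 = \left(2 \sqrt{82} - 51\right) 127 = \left(-51 + 2 \sqrt{82}\right) 127 = -6477 + 254 \sqrt{82}$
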